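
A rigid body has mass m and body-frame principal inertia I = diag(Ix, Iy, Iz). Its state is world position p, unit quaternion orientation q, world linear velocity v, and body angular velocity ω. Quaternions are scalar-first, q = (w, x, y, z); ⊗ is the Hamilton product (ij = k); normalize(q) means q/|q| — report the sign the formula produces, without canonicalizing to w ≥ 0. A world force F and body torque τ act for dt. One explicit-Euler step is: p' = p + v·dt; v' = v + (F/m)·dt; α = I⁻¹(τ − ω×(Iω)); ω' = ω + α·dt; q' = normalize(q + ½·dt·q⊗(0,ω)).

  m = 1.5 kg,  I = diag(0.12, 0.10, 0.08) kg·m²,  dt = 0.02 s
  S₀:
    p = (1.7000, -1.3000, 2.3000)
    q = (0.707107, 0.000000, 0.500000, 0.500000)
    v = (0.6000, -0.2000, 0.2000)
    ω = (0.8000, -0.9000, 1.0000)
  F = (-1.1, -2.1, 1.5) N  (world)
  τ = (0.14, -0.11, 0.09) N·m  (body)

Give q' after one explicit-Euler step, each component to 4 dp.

q' = (0.7065, 0.0152, 0.4976, 0.5030)

q⊗(0,ω) = (-0.0500000, 1.5156856, -0.2363963, 0.3071070)
q + ½dt·q⊗(0,ω), renormalized = (0.7065, 0.0152, 0.4976, 0.5030)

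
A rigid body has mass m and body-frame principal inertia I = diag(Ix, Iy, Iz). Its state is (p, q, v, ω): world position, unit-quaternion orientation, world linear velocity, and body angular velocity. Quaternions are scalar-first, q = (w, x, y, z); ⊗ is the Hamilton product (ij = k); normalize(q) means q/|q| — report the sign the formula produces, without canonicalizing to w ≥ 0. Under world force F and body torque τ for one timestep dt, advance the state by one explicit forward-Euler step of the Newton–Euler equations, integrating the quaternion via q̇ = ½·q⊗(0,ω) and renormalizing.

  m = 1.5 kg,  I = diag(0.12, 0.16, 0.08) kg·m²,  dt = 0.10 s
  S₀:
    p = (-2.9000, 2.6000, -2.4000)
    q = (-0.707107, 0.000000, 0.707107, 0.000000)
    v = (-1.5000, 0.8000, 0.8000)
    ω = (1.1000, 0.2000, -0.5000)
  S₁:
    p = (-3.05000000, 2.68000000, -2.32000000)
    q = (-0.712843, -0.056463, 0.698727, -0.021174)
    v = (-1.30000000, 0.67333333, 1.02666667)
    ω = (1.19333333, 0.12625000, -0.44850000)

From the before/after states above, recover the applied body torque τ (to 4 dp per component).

rate change Δω = (0.09333333, -0.07375000, 0.05150000)
I·α + gyro = (0.1200, -0.1400, 0.0500)

τ = (0.1200, -0.1400, 0.0500)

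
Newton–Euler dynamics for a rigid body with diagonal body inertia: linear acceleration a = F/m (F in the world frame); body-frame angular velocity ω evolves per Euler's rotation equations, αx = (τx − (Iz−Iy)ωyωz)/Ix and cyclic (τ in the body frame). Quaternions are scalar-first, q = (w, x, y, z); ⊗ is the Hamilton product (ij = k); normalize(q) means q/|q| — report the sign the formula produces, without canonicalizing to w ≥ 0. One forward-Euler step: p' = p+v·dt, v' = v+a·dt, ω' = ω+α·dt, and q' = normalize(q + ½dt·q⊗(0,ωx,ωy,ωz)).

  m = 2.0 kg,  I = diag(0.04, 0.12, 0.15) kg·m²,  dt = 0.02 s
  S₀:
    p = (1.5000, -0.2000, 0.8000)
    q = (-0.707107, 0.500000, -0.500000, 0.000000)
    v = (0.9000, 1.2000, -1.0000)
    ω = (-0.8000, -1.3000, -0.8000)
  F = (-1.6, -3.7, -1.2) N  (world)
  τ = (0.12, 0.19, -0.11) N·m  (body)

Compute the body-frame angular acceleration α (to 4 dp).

ω×(Iω) gyroscopic = (0.0312, -0.0704, 0.0832)
angular accel α = (2.2200, 2.1700, -1.2880)

α = (2.2200, 2.1700, -1.2880)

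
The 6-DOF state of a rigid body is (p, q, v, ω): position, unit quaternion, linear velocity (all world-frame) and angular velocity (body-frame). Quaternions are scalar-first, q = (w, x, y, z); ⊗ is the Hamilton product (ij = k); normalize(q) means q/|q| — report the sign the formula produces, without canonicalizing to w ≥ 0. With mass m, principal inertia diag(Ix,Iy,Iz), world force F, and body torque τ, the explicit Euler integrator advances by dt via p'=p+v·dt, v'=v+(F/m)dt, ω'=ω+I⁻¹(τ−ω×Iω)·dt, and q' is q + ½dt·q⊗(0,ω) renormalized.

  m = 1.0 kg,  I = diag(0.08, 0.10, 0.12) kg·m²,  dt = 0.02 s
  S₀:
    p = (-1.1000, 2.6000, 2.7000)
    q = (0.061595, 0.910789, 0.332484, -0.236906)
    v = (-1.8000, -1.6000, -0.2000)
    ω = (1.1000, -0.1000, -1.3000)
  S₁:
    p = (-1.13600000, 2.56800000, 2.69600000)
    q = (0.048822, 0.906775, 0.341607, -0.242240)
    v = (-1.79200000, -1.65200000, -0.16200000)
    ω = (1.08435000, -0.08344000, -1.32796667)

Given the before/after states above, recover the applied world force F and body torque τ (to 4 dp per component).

Δω = ω₁−ω₀ = (-0.01565000, 0.01656000, -0.02796667)
precession coupling = (0.0026, 0.0572, -0.0022)
τ = I·(Δω/dt) + ω₀×(Iω₀) = (-0.0600, 0.1400, -0.1700)
velocity change Δv = (0.00800000, -0.05200000, 0.03800000)
m·(v₁−v₀)/dt = (0.4000, -2.6000, 1.9000)

F = (0.4000, -2.6000, 1.9000)
τ = (-0.0600, 0.1400, -0.1700)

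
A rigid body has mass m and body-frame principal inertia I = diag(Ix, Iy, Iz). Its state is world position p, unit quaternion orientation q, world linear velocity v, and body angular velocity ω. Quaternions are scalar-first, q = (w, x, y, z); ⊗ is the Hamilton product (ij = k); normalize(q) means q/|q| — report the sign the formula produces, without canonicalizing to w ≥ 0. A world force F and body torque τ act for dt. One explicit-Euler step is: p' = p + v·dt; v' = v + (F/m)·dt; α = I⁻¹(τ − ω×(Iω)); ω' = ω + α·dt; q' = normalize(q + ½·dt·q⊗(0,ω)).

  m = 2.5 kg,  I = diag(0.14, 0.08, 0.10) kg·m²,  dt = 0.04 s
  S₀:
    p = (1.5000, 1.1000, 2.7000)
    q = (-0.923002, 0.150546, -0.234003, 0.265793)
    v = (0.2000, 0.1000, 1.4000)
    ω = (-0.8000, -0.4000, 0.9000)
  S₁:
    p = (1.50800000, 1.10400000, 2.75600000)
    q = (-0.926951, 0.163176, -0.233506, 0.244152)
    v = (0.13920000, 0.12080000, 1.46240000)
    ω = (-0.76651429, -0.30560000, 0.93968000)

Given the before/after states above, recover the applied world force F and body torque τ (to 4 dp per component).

F = (-3.8000, 1.3000, 3.9000)
τ = (0.1100, 0.1600, 0.0800)

velocity change Δv = (-0.06080000, 0.02080000, 0.06240000)
F = m·Δv/dt = (-3.8000, 1.3000, 3.9000)
Δω = ω₁−ω₀ = (0.03348571, 0.09440000, 0.03968000)
I·α + gyro = (0.1100, 0.1600, 0.0800)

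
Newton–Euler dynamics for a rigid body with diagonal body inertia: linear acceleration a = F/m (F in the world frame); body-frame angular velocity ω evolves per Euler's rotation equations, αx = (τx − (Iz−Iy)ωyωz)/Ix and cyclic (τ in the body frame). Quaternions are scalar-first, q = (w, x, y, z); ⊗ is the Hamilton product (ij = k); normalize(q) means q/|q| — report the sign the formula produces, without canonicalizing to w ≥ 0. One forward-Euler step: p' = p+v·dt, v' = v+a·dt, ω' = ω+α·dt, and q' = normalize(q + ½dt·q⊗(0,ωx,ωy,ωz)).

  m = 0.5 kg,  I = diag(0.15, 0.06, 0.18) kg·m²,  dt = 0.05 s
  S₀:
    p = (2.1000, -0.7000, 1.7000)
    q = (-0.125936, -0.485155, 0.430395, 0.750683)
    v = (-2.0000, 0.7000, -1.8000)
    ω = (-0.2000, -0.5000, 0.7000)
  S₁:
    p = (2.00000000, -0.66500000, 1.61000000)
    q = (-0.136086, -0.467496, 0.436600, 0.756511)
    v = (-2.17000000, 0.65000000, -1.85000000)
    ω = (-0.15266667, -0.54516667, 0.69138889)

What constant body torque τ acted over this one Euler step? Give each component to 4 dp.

rate change Δω = (0.04733333, -0.04516667, -0.00861111)
gyro term ω₀×Iω₀ = (-0.0420, 0.0042, -0.0090)
applied torque τ = (0.1000, -0.0500, -0.0400)

τ = (0.1000, -0.0500, -0.0400)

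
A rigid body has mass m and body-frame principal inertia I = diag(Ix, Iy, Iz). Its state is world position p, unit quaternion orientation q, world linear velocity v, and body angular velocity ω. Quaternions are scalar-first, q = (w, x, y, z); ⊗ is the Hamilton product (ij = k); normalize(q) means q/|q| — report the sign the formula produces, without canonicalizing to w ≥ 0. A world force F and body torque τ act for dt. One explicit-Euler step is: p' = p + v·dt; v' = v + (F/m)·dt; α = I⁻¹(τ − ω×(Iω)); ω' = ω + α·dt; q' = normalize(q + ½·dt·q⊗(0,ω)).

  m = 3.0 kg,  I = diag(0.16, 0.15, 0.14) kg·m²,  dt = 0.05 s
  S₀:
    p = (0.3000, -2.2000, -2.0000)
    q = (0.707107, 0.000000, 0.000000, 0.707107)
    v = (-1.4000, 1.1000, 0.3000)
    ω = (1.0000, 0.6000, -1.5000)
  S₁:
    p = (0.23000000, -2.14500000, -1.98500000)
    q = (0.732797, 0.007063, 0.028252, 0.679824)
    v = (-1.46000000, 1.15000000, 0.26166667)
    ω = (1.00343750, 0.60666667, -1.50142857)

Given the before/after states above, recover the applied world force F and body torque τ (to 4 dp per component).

F = (-3.6000, 3.0000, -2.3000)
τ = (0.0200, -0.0100, -0.0100)

v₁ − v₀ = (-0.06000000, 0.05000000, -0.03833333)
applied force F = (-3.6000, 3.0000, -2.3000)
rate change Δω = (0.00343750, 0.00666667, -0.00142857)
precession coupling = (0.0090, -0.0300, -0.0060)
I·α + gyro = (0.0200, -0.0100, -0.0100)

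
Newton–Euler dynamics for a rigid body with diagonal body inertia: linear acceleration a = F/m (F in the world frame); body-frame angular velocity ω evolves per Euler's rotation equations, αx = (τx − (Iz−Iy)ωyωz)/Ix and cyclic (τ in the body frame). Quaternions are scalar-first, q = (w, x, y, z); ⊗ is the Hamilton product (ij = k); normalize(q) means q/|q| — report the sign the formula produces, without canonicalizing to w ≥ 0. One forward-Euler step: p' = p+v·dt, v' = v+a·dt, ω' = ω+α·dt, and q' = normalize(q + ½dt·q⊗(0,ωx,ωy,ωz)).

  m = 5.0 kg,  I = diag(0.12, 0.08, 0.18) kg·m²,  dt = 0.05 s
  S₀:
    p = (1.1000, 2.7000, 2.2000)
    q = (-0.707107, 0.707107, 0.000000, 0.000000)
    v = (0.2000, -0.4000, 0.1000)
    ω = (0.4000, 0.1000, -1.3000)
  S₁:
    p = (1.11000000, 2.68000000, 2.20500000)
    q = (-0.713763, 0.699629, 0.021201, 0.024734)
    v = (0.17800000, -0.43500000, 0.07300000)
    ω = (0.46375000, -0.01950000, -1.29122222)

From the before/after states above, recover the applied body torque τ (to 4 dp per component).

τ = (0.1400, -0.1600, 0.0300)

ω₁ − ω₀ = (0.06375000, -0.11950000, 0.00877778)
ω₀×(Iω₀) = (-0.0130, 0.0312, -0.0016)
applied torque τ = (0.1400, -0.1600, 0.0300)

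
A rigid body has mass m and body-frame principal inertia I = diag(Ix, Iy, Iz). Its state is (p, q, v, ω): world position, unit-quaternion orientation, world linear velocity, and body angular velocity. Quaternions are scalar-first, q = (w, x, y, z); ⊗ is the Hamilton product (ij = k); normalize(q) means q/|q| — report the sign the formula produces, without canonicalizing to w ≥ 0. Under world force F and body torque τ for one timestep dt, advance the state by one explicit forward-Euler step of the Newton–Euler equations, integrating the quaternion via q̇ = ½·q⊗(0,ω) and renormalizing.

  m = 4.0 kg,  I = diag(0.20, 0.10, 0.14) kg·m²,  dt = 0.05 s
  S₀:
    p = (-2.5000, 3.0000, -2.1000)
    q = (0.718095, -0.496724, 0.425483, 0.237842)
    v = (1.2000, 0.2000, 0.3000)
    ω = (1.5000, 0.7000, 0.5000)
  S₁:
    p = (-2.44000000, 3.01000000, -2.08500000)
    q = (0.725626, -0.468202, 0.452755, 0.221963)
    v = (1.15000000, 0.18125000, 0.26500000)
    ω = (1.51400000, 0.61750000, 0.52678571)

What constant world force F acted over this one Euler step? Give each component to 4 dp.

F = (-4.0000, -1.5000, -2.8000)

v₁ − v₀ = (-0.05000000, -0.01875000, -0.03500000)
applied force F = (-4.0000, -1.5000, -2.8000)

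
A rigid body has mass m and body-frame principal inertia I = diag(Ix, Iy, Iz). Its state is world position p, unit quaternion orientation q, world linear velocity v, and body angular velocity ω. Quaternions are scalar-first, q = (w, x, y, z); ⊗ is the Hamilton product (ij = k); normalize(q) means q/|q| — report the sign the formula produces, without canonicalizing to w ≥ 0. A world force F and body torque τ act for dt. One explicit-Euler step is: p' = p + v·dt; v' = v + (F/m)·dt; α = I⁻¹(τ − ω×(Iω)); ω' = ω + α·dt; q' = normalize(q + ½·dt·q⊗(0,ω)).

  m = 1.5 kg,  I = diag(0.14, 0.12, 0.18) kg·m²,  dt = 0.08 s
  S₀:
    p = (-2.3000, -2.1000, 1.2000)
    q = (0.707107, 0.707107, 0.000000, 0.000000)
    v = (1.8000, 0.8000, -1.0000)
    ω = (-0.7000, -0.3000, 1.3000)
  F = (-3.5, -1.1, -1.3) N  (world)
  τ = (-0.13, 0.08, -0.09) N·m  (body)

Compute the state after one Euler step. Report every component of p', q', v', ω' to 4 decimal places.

p' = (-2.1560, -2.0360, 1.1200)
q' = (0.7256, 0.6861, -0.0452, 0.0282)
v' = (1.6133, 0.7413, -1.0693)
ω' = (-0.7609, -0.2709, 1.2619)

angular accel α = (-0.7614, 0.3633, -0.4767)
ω + α·dt = (-0.7609, -0.2709, 1.2619)
Hamilton product q⊗(0,ω) = (0.4949749, -0.4949749, -1.1313712, 0.7071070)
q + ½dt·q⊗(0,ω), renormalized = (0.7256, 0.6861, -0.0452, 0.0282)
linear accel F/m = (-2.3333, -0.7333, -0.8667)
new position p' = (-2.1560, -2.0360, 1.1200)
v' = v + a·dt = (1.6133, 0.7413, -1.0693)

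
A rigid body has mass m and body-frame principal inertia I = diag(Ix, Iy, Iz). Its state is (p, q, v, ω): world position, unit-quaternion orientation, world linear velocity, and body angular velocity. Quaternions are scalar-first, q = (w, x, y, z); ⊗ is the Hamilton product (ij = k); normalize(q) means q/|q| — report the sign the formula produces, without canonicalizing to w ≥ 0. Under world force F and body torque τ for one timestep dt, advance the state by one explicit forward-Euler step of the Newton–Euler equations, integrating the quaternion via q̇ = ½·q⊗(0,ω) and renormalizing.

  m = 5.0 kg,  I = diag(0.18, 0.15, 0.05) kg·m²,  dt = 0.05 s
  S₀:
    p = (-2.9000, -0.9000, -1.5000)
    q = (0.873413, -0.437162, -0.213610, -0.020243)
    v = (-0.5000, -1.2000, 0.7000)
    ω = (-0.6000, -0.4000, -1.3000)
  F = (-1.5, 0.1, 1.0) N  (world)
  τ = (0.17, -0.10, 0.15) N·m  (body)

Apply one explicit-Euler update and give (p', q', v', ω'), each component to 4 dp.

p' = (-2.9250, -0.9600, -1.4650)
q' = (0.8635, -0.4432, -0.2361, -0.0474)
v' = (-0.5150, -1.1990, 0.7100)
ω' = (-0.5383, -0.4671, -1.1428)

a = (-0.3000, 0.0200, 0.2000)
p' = p + v·dt = (-2.9250, -0.9600, -1.4650)
v' = v + a·dt = (-0.5150, -1.1990, 0.7100)
gyro term ω×Iω = (-0.0520, 0.1014, -0.0072)
(τ − ω×Iω)/I = (1.2333, -1.3427, 3.1440)
ω' = ω + α·dt = (-0.5383, -0.4671, -1.1428)
2q̇ = q⊗(0,ω) = (-0.3740571, -0.2544520, -0.9055300, -1.0887381)
q + ½dt·q⊗(0,ω), renormalized = (0.8635, -0.4432, -0.2361, -0.0474)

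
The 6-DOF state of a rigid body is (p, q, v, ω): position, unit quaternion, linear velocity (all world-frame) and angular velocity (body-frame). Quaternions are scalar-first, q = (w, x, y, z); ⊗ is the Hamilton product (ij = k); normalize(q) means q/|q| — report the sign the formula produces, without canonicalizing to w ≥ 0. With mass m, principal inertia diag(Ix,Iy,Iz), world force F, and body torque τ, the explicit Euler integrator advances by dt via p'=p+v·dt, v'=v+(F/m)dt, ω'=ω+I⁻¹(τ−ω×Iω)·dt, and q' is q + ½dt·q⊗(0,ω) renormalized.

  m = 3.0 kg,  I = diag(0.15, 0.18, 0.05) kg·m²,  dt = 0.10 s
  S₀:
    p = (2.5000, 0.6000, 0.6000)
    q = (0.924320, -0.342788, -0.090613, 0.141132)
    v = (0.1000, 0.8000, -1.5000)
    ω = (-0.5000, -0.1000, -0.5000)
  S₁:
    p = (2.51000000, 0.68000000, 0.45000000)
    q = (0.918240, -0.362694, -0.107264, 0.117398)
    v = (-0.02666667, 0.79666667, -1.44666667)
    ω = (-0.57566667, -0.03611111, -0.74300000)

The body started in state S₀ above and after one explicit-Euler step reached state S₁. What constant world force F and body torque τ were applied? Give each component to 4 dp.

F = (-3.8000, -0.1000, 1.6000)
τ = (-0.1200, 0.1400, -0.1200)

velocity change Δv = (-0.12666667, -0.00333333, 0.05333333)
m·(v₁−v₀)/dt = (-3.8000, -0.1000, 1.6000)
ω₁ − ω₀ = (-0.07566667, 0.06388889, -0.24300000)
precession coupling = (-0.0065, 0.0250, 0.0015)
τ = I·(Δω/dt) + ω₀×(Iω₀) = (-0.1200, 0.1400, -0.1200)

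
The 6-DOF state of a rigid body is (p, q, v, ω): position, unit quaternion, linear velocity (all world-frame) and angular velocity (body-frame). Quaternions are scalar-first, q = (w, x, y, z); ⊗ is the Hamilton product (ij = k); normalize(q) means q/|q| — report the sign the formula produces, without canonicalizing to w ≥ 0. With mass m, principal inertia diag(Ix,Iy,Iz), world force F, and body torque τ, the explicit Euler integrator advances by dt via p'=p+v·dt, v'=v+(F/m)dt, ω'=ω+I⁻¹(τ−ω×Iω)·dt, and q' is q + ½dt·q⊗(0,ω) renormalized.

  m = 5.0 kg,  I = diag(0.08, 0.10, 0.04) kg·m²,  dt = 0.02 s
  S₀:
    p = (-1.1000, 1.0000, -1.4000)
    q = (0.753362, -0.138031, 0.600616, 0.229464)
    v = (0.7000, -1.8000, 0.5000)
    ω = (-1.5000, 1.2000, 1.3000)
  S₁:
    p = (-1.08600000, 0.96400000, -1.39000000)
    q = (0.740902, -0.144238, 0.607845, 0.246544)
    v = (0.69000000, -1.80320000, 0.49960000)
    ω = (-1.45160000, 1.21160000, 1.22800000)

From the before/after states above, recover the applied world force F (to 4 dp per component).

F = (-2.5000, -0.8000, -0.1000)

velocity change Δv = (-0.01000000, -0.00320000, -0.00040000)
applied force F = (-2.5000, -0.8000, -0.1000)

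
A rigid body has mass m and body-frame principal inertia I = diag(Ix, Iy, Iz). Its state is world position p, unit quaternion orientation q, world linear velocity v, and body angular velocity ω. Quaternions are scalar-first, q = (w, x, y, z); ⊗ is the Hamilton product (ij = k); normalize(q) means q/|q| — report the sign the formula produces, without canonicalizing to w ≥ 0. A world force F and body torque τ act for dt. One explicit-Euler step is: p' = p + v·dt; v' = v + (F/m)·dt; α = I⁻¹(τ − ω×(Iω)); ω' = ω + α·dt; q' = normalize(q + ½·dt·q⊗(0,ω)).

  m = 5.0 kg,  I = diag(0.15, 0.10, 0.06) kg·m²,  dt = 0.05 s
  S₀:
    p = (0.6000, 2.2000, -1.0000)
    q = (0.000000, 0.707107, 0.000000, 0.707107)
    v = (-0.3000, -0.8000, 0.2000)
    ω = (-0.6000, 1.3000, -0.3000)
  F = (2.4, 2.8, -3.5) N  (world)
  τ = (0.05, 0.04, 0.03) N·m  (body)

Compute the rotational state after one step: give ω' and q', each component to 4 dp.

ω' = (-0.5885, 1.3119, -0.3075)
q' = (0.0159, 0.6837, -0.0053, 0.7296)

precession coupling ω×(Iω) = (0.0156, 0.0162, 0.0390)
angular accel α = (0.2293, 0.2380, -0.1500)
new body rate ω' = (-0.5885, 1.3119, -0.3075)
q⊗(0,ω) = (0.6363963, -0.9192391, -0.2121321, 0.9192391)
q + ½dt·q⊗(0,ω), renormalized = (0.0159, 0.6837, -0.0053, 0.7296)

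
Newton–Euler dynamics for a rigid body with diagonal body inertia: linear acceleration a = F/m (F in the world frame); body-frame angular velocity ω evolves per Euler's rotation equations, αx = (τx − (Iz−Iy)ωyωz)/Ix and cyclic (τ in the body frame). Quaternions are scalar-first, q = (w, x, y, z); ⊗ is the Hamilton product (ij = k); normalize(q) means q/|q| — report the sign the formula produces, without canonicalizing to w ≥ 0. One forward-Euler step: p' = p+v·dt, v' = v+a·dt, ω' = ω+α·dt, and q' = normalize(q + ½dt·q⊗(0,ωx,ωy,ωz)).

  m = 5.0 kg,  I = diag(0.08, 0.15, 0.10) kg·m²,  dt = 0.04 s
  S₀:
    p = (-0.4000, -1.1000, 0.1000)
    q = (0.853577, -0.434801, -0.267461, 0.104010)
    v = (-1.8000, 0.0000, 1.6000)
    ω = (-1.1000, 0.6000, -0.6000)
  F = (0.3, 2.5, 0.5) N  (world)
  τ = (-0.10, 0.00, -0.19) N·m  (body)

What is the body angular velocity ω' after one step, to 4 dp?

α = I⁻¹(τ − ω×Iω) = (-1.4750, 0.0880, -1.4380)
ω' = ω + α·dt = (-1.1590, 0.6035, -0.6575)

ω' = (-1.1590, 0.6035, -0.6575)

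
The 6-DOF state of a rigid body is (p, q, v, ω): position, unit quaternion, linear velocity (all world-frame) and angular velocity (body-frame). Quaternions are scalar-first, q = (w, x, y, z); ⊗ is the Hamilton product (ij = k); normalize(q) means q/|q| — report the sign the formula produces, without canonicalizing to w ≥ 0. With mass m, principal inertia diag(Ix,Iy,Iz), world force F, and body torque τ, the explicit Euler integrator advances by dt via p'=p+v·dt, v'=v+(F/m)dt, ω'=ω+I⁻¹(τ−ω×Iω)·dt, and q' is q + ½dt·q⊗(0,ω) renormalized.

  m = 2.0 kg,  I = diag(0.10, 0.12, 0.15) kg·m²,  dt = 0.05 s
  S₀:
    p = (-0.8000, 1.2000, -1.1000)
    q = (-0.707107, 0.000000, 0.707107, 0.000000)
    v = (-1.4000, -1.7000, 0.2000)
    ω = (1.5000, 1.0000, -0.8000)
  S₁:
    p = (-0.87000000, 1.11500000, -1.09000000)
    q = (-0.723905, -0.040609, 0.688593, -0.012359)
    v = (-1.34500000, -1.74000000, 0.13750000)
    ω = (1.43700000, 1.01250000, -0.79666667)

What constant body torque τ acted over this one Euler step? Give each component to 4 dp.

τ = (-0.1500, 0.0900, 0.0400)

Δω = ω₁−ω₀ = (-0.06300000, 0.01250000, 0.00333333)
ω₀×(Iω₀) = (-0.0240, 0.0600, 0.0300)
I·α + gyro = (-0.1500, 0.0900, 0.0400)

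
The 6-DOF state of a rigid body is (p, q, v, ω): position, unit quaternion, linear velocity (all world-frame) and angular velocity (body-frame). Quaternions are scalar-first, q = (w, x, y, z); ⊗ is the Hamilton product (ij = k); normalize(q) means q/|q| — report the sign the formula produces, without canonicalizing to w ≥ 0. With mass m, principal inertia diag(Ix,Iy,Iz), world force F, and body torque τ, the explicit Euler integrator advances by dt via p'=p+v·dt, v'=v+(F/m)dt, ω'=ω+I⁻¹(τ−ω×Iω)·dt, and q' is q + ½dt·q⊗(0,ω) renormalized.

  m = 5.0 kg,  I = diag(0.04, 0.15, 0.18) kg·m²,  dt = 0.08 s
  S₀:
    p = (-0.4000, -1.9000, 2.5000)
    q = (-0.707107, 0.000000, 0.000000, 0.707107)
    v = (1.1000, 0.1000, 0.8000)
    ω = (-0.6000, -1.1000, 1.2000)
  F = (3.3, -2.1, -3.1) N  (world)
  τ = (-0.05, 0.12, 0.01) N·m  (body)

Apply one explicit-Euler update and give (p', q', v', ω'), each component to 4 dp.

p' = (-0.3120, -1.8920, 2.5640)
q' = (-0.7393, 0.0480, 0.0141, 0.6716)
v' = (1.1528, 0.0664, 0.7504)
ω' = (-0.6208, -1.0898, 1.1722)

ω×(Iω) gyroscopic = (-0.0396, 0.1008, 0.0726)
angular accel α = (-0.2600, 0.1280, -0.3478)
ω' = ω + α·dt = (-0.6208, -1.0898, 1.1722)
q⊗(0,ω) = (-0.8485284, 1.2020819, 0.3535535, -0.8485284)
q' = normalize(q + ½dt·q⊗(0,ω)) = (-0.7393, 0.0480, 0.0141, 0.6716)
linear accel F/m = (0.6600, -0.4200, -0.6200)
p' = p + v·dt = (-0.3120, -1.8920, 2.5640)
new velocity v' = (1.1528, 0.0664, 0.7504)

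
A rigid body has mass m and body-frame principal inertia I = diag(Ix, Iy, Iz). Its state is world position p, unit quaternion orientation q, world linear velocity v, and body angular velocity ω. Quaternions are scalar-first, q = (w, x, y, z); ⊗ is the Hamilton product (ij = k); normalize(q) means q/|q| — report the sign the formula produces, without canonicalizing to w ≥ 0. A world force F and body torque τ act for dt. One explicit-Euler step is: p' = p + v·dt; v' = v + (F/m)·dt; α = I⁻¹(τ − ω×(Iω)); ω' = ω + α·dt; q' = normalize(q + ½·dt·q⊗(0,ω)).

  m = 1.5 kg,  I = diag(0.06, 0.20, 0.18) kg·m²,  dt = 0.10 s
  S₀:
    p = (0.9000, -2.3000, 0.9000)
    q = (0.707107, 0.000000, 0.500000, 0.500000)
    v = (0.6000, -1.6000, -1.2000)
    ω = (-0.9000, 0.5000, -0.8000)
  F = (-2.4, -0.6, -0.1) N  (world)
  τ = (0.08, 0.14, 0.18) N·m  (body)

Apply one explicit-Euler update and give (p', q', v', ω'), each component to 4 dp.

p' = (0.9600, -2.4600, 0.7800)
q' = (0.7131, -0.0642, 0.4941, 0.4932)
v' = (0.4400, -1.6400, -1.2067)
ω' = (-0.7800, 0.6132, -0.6650)

α = I⁻¹(τ − ω×Iω) = (1.2000, 1.1320, 1.3500)
ω' = ω + α·dt = (-0.7800, 0.6132, -0.6650)
q⊗(0,ω) = (0.1500000, -1.2863963, -0.0964465, -0.1156856)
q + ½dt·q⊗(0,ω), renormalized = (0.7131, -0.0642, 0.4941, 0.4932)
new position p' = (0.9600, -2.4600, 0.7800)
new velocity v' = (0.4400, -1.6400, -1.2067)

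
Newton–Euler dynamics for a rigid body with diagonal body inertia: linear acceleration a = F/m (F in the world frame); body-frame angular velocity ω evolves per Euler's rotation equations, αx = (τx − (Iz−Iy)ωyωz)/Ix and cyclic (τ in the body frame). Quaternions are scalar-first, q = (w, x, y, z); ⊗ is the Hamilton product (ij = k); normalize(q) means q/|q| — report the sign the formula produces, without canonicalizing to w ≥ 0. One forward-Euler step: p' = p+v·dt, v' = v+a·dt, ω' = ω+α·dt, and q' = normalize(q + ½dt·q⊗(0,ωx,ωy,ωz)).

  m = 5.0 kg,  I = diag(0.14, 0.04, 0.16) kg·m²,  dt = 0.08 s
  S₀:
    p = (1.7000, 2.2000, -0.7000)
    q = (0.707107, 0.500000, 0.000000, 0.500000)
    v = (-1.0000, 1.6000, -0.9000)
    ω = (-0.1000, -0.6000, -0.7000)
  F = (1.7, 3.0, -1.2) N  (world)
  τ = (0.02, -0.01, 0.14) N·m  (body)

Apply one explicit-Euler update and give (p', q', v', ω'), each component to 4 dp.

p' = (1.6200, 2.3280, -0.7720)
q' = (0.7226, 0.5088, -0.0050, 0.4679)
v' = (-0.9728, 1.6480, -0.9192)
ω' = (-0.1174, -0.6172, -0.6270)

new position p' = (1.6200, 2.3280, -0.7720)
v' = v + a·dt = (-0.9728, 1.6480, -0.9192)
precession coupling ω×(Iω) = (0.0504, -0.0014, -0.0060)
(τ − ω×Iω)/I = (-0.2171, -0.2150, 0.9125)
ω + α·dt = (-0.1174, -0.6172, -0.6270)
2q̇ = q⊗(0,ω) = (0.4000000, 0.2292893, -0.1242642, -0.7949749)
updated quaternion q' = (0.7226, 0.5088, -0.0050, 0.4679)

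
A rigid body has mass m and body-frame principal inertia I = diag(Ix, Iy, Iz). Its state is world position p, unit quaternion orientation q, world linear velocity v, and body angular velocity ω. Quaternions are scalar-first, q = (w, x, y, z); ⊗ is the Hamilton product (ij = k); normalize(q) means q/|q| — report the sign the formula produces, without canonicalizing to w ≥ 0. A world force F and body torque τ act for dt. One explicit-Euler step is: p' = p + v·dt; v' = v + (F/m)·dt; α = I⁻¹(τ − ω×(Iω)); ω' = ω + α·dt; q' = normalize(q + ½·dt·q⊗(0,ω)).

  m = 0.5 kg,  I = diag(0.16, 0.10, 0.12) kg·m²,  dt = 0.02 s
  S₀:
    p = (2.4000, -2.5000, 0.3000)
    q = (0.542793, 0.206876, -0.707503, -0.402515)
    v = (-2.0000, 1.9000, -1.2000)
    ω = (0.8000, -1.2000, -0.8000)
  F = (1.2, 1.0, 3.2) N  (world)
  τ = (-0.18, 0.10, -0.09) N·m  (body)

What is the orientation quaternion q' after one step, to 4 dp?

q⊗(0,ω) = (-1.3365164, 0.5172188, -0.8078628, -0.1164832)
q + ½dt·q⊗(0,ω), renormalized = (0.5294, 0.2120, -0.7155, -0.4036)

q' = (0.5294, 0.2120, -0.7155, -0.4036)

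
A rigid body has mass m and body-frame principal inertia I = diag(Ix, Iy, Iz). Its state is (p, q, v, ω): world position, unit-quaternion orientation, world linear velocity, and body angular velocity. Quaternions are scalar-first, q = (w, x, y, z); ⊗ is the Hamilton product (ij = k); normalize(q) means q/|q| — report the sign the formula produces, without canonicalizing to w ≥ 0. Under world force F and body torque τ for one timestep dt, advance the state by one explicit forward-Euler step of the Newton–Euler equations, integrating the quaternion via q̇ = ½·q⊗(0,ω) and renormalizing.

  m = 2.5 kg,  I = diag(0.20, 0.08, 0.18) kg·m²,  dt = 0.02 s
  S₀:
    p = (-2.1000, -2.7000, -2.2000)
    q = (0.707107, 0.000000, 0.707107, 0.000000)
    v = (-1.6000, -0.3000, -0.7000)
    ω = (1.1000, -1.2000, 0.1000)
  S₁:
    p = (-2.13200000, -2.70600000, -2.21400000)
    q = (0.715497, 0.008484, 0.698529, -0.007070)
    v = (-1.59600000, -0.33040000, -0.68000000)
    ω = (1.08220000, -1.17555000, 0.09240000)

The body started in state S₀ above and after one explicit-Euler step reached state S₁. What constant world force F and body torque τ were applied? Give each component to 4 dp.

F = (0.5000, -3.8000, 2.5000)
τ = (-0.1900, 0.1000, 0.0900)

ω₁ − ω₀ = (-0.01780000, 0.02445000, -0.00760000)
precession coupling = (-0.0120, 0.0022, 0.1584)
applied torque τ = (-0.1900, 0.1000, 0.0900)
Δv = v₁−v₀ = (0.00400000, -0.03040000, 0.02000000)
applied force F = (0.5000, -3.8000, 2.5000)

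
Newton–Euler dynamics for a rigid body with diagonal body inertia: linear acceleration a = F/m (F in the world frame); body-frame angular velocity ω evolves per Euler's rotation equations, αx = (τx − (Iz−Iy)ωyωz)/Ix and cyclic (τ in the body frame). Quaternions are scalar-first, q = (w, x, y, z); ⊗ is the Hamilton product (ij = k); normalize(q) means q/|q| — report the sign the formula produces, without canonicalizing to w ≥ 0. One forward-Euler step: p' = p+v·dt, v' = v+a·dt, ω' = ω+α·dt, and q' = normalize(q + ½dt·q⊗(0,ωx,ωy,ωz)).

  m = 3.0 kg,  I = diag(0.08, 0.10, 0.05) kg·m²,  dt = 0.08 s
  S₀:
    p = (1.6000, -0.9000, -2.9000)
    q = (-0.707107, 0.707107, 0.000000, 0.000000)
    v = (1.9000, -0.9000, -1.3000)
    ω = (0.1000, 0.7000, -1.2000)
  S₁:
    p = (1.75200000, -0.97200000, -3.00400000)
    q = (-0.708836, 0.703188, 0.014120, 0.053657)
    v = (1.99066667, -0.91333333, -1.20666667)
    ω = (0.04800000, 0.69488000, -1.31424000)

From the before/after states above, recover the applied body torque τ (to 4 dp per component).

Δω = ω₁−ω₀ = (-0.05200000, -0.00512000, -0.11424000)
gyro term ω₀×Iω₀ = (0.0420, -0.0036, 0.0014)
applied torque τ = (-0.0100, -0.0100, -0.0700)

τ = (-0.0100, -0.0100, -0.0700)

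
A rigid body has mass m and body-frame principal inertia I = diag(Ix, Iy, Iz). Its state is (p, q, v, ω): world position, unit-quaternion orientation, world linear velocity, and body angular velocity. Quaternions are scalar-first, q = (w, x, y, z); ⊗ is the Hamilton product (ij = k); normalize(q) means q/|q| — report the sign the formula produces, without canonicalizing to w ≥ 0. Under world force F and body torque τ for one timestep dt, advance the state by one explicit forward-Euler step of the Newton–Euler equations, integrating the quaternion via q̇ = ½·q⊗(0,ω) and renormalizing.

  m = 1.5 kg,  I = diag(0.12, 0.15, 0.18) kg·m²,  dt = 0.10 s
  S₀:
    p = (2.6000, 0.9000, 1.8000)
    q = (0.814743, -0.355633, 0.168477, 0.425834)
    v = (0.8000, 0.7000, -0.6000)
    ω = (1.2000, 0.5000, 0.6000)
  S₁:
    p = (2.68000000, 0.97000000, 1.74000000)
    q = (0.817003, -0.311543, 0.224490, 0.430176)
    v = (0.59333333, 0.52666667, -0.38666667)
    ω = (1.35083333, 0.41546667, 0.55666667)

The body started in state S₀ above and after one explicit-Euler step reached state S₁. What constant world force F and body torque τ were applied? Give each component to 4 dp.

Δω = ω₁−ω₀ = (0.15083333, -0.08453333, -0.04333333)
applied torque τ = (0.1900, -0.1700, -0.0600)
velocity change Δv = (-0.20666667, -0.17333333, 0.21333333)
F = m·Δv/dt = (-3.1000, -2.6000, 3.2000)

F = (-3.1000, -2.6000, 3.2000)
τ = (0.1900, -0.1700, -0.0600)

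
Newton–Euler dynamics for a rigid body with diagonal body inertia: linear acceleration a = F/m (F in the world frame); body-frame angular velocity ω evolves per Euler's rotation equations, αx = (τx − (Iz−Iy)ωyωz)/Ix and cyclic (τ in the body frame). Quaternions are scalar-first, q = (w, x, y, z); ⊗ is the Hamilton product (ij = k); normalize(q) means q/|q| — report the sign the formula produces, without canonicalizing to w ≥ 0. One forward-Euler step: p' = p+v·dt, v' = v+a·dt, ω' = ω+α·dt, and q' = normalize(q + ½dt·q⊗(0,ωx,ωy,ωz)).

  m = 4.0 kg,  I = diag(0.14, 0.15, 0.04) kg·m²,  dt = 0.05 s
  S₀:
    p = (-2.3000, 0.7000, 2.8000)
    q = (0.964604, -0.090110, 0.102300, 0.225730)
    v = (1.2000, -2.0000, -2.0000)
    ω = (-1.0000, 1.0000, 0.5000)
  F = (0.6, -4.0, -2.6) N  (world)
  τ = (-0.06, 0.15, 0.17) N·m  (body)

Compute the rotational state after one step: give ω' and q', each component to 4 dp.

ω×(Iω) gyroscopic = (-0.0550, -0.0500, -0.0100)
α = I⁻¹(τ − ω×Iω) = (-0.0357, 1.3333, 4.5000)
new body rate ω' = (-1.0018, 1.0667, 0.7250)
Hamilton product q⊗(0,ω) = (-0.3052750, -1.1391840, 0.7839290, 0.4944920)
q + ½dt·q⊗(0,ω), renormalized = (0.9563, -0.1185, 0.1218, 0.2379)

ω' = (-1.0018, 1.0667, 0.7250)
q' = (0.9563, -0.1185, 0.1218, 0.2379)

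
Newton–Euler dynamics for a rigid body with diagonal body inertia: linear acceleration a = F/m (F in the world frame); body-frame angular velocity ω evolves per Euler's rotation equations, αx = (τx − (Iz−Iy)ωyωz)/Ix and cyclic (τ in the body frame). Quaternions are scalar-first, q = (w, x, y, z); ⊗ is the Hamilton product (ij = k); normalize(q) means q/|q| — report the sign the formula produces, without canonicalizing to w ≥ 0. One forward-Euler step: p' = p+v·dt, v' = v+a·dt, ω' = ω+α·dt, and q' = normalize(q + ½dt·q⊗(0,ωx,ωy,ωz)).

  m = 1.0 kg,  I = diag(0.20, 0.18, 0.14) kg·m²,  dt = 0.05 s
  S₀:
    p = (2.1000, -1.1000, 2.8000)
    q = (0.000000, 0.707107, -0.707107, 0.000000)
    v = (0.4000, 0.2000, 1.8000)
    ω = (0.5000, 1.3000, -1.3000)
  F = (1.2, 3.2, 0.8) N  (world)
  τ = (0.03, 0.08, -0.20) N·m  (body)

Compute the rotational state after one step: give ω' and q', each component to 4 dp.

precession coupling ω×(Iω) = (0.0676, -0.0390, -0.0130)
(τ − ω×Iω)/I = (-0.1880, 0.6611, -1.3357)
ω' = ω + α·dt = (0.4906, 1.3331, -1.3668)
2q̇ = q⊗(0,ω) = (0.5656856, 0.9192391, 0.9192391, 1.2727926)
q' = normalize(q + ½dt·q⊗(0,ω)) = (0.0141, 0.7293, -0.6834, 0.0318)

ω' = (0.4906, 1.3331, -1.3668)
q' = (0.0141, 0.7293, -0.6834, 0.0318)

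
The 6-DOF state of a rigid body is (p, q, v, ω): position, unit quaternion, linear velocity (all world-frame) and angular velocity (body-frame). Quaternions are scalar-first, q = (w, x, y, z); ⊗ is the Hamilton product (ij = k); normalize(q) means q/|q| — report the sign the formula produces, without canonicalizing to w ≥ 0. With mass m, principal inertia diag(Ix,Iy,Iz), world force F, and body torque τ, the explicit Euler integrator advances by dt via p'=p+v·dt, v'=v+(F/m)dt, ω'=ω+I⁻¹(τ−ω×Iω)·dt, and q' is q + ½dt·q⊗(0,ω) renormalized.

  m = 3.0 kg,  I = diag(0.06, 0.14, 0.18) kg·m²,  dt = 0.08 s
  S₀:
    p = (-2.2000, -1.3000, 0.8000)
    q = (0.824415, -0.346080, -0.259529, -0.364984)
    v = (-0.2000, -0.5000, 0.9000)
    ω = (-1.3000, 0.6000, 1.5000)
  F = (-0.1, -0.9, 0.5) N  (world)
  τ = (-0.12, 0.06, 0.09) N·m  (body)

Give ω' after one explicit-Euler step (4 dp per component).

ω' = (-1.5080, 0.5006, 1.5677)

(τ − ω×Iω)/I = (-2.6000, -1.2429, 0.8467)
ω + α·dt = (-1.5080, 0.5006, 1.5677)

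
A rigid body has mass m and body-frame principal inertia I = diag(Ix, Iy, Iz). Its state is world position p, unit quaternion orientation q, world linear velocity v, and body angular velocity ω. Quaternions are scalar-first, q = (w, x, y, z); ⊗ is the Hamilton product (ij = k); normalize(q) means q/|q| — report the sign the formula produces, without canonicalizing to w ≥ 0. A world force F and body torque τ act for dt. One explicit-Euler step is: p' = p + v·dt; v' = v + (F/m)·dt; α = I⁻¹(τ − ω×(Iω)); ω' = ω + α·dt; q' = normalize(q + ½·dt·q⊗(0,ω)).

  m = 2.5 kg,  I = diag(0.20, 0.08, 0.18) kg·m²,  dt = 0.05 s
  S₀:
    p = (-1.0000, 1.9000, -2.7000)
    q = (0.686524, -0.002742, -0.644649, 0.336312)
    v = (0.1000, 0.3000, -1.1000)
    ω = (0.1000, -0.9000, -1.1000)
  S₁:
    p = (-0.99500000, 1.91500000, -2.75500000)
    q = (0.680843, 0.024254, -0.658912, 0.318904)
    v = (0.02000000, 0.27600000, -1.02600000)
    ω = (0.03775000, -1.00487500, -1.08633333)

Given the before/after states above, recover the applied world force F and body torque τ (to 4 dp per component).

F = (-4.0000, -1.2000, 3.7000)
τ = (-0.1500, -0.1700, 0.0600)

v₁ − v₀ = (-0.08000000, -0.02400000, 0.07400000)
F = m·Δv/dt = (-4.0000, -1.2000, 3.7000)
rate change Δω = (-0.06225000, -0.10487500, 0.01366667)
precession coupling = (0.0990, -0.0022, 0.0108)
τ = I·(Δω/dt) + ω₀×(Iω₀) = (-0.1500, -0.1700, 0.0600)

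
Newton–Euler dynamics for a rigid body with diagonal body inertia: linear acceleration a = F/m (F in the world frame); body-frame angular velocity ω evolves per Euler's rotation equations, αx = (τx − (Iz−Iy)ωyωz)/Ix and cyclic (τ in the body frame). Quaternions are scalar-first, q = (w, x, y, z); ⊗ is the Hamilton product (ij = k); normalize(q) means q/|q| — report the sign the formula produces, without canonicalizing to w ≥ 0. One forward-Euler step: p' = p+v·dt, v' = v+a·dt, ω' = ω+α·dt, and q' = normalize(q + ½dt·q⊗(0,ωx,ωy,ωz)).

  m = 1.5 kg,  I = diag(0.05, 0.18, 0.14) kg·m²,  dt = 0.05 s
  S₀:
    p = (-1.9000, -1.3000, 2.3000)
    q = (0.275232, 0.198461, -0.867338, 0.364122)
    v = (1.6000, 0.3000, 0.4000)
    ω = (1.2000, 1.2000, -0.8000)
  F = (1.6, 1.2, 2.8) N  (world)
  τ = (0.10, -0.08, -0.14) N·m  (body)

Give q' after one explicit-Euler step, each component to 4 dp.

2q̇ = q⊗(0,ω) = (1.0939500, 0.5872024, 0.9259936, 1.0587732)
q + ½dt·q⊗(0,ω), renormalized = (0.3022, 0.2129, -0.8433, 0.3902)

q' = (0.3022, 0.2129, -0.8433, 0.3902)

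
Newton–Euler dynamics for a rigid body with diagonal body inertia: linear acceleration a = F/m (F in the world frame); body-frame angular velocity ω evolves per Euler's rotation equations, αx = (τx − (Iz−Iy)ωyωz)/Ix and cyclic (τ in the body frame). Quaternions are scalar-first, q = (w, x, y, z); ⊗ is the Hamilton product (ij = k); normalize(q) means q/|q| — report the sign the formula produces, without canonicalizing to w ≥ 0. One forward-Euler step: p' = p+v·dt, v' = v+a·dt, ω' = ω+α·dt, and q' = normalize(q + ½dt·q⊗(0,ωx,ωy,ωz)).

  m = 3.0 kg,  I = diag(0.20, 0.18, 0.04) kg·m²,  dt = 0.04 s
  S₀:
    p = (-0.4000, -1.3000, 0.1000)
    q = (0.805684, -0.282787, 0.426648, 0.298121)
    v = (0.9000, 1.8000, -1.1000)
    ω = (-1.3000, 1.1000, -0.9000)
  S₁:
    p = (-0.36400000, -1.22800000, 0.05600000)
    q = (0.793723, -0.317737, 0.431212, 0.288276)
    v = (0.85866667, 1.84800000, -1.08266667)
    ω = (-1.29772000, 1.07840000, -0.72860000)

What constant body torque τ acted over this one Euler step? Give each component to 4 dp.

τ = (0.1500, 0.0900, 0.2000)

Δω = ω₁−ω₀ = (0.00228000, -0.02160000, 0.17140000)
gyro term ω₀×Iω₀ = (0.1386, 0.1872, 0.0286)
τ = I·(Δω/dt) + ω₀×(Iω₀) = (0.1500, 0.0900, 0.2000)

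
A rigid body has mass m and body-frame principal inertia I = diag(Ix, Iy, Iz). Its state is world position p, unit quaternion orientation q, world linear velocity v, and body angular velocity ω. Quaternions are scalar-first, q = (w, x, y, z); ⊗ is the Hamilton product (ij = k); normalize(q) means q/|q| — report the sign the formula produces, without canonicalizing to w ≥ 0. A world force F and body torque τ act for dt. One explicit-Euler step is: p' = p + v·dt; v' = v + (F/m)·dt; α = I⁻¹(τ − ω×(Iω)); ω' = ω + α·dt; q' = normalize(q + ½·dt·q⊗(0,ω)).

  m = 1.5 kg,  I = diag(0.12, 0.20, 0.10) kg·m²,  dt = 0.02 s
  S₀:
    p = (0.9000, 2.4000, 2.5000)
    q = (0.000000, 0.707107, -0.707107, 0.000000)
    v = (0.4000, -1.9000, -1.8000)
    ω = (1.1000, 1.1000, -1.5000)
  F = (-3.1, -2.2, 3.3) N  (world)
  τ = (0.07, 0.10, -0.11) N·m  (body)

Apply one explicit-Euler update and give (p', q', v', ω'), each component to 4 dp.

a = F/m = (-2.0667, -1.4667, 2.2000)
p' = p + v·dt = (0.9080, 2.3620, 2.4640)
new velocity v' = (0.3587, -1.9293, -1.7560)
angular accel α = (-0.7917, 0.6650, -2.0680)
ω' = ω + α·dt = (1.0842, 1.1133, -1.5414)
q⊗(0,ω) = (0.0000000, 1.0606605, 1.0606605, 1.5556354)
q' = normalize(q + ½dt·q⊗(0,ω)) = (0.0000, 0.7175, -0.6963, 0.0156)

p' = (0.9080, 2.3620, 2.4640)
q' = (0.0000, 0.7175, -0.6963, 0.0156)
v' = (0.3587, -1.9293, -1.7560)
ω' = (1.0842, 1.1133, -1.5414)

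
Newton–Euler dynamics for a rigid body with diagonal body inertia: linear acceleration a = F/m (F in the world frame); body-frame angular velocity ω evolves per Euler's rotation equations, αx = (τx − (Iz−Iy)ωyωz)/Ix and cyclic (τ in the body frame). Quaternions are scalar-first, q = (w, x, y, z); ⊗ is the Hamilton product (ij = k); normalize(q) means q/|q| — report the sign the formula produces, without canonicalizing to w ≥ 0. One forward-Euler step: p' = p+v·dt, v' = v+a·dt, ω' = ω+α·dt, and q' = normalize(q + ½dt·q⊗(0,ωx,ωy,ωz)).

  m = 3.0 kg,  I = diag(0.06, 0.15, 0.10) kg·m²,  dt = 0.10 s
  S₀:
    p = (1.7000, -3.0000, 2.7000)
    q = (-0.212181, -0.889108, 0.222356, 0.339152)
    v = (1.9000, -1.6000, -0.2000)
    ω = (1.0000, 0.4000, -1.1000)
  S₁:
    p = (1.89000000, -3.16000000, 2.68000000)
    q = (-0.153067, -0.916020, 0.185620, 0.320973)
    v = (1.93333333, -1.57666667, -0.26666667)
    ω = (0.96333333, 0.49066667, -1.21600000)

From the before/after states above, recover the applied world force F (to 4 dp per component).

F = (1.0000, 0.7000, -2.0000)

v₁ − v₀ = (0.03333333, 0.02333333, -0.06666667)
applied force F = (1.0000, 0.7000, -2.0000)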